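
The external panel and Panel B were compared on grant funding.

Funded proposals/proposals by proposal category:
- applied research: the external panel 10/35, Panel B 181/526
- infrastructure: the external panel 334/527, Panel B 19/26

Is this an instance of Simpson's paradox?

Applied research: the external panel 10/35 = 28.6%, Panel B 181/526 = 34.4% → Panel B
Infrastructure: the external panel 334/527 = 63.4%, Panel B 19/26 = 73.1% → Panel B
Overall: the external panel 344/562 = 61.2%, Panel B 200/552 = 36.2% → the external panel
Panel B wins each proposal group but the external panel wins overall — the comparison reverses. Panel B's proposals skew toward applied research, which has a lower base rate.

Yes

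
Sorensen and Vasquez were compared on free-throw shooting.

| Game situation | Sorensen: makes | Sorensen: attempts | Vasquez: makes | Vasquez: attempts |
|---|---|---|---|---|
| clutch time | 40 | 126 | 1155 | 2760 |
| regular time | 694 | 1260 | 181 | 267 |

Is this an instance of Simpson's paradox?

Clutch time: Sorensen 40/126 = 31.7%, Vasquez 1155/2760 = 41.8% → Vasquez
Regular time: Sorensen 694/1260 = 55.1%, Vasquez 181/267 = 67.8% → Vasquez
Overall: Sorensen 734/1386 = 53.0%, Vasquez 1336/3027 = 44.1% → Sorensen
Vasquez wins each game group but Sorensen wins overall — the comparison reverses. Vasquez's attempts skew toward clutch time, which has a lower base rate.

Yes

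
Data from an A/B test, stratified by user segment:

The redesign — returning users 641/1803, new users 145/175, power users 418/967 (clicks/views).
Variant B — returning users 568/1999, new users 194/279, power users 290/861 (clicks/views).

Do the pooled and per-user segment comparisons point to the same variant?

Yes

Returning users: the redesign 641/1803 = 35.6%, Variant B 568/1999 = 28.4% → the redesign
New users: the redesign 145/175 = 82.9%, Variant B 194/279 = 69.5% → the redesign
Power users: the redesign 418/967 = 43.2%, Variant B 290/861 = 33.7% → the redesign
Overall: the redesign 1204/2945 = 40.9%, Variant B 1052/3139 = 33.5% → the redesign
The redesign wins overall and in every user group — no reversal.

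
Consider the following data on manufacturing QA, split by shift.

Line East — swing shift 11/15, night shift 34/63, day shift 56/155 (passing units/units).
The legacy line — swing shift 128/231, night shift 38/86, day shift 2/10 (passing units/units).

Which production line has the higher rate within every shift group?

Line East

Swing shift: Line East 11/15 = 73.3%, the legacy line 128/231 = 55.4% → Line East
Night shift: Line East 34/63 = 54.0%, the legacy line 38/86 = 44.2% → Line East
Day shift: Line East 56/155 = 36.1%, the legacy line 2/10 = 20.0% → Line East
Line East has the higher rate in all 3 groups.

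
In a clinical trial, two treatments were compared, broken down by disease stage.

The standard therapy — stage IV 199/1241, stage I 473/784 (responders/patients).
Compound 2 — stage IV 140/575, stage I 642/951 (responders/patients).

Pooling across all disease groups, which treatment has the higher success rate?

Compound 2

Stage IV: the standard therapy 199/1241 = 16.0%, Compound 2 140/575 = 24.3% → Compound 2
Stage I: the standard therapy 473/784 = 60.3%, Compound 2 642/951 = 67.5% → Compound 2
Overall: the standard therapy 672/2025 = 33.2%, Compound 2 782/1526 = 51.2% → Compound 2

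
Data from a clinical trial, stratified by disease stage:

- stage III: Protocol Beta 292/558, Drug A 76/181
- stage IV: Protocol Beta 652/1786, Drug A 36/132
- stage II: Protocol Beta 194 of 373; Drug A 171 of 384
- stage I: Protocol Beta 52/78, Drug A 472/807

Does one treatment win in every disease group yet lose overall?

Stage III: Protocol Beta 292/558 = 52.3%, Drug A 76/181 = 42.0% → Protocol Beta
Stage IV: Protocol Beta 652/1786 = 36.5%, Drug A 36/132 = 27.3% → Protocol Beta
Stage II: Protocol Beta 194/373 = 52.0%, Drug A 171/384 = 44.5% → Protocol Beta
Stage I: Protocol Beta 52/78 = 66.7%, Drug A 472/807 = 58.5% → Protocol Beta
Overall: Protocol Beta 1190/2795 = 42.6%, Drug A 755/1504 = 50.2% → Drug A
Protocol Beta wins each disease group but Drug A wins overall — the comparison reverses. Protocol Beta's patients skew toward stage IV, which has a lower base rate.

Yes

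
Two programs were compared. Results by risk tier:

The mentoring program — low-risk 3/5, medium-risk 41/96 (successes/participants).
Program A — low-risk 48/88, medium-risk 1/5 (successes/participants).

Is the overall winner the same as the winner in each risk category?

No

Low-risk: the mentoring program 3/5 = 60.0%, Program A 48/88 = 54.5% → the mentoring program
Medium-risk: the mentoring program 41/96 = 42.7%, Program A 1/5 = 20.0% → the mentoring program
Overall: the mentoring program 44/101 = 43.6%, Program A 49/93 = 52.7% → Program A
The mentoring program wins each risk group but Program A wins overall — the comparison reverses. The mentoring program's participants skew toward medium-risk, which has a lower base rate.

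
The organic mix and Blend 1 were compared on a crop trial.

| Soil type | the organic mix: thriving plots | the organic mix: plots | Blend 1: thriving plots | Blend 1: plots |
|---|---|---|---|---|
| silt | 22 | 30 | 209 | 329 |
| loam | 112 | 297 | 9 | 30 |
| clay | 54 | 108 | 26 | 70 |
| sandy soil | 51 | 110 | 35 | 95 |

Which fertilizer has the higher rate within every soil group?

Silt: the organic mix 22/30 = 73.3%, Blend 1 209/329 = 63.5% → the organic mix
Loam: the organic mix 112/297 = 37.7%, Blend 1 9/30 = 30.0% → the organic mix
Clay: the organic mix 54/108 = 50.0%, Blend 1 26/70 = 37.1% → the organic mix
Sandy soil: the organic mix 51/110 = 46.4%, Blend 1 35/95 = 36.8% → the organic mix
The organic mix has the higher rate in all 4 groups.

the organic mix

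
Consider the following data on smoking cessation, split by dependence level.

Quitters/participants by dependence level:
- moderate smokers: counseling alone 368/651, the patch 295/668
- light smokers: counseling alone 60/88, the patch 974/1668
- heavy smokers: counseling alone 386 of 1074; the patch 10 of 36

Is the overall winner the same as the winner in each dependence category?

Moderate smokers: counseling alone 368/651 = 56.5%, the patch 295/668 = 44.2% → counseling alone
Light smokers: counseling alone 60/88 = 68.2%, the patch 974/1668 = 58.4% → counseling alone
Heavy smokers: counseling alone 386/1074 = 35.9%, the patch 10/36 = 27.8% → counseling alone
Overall: counseling alone 814/1813 = 44.9%, the patch 1279/2372 = 53.9% → the patch
Counseling alone wins each dependence group but the patch wins overall — the comparison reverses. Counseling alone's participants skew toward heavy smokers, which has a lower base rate.

No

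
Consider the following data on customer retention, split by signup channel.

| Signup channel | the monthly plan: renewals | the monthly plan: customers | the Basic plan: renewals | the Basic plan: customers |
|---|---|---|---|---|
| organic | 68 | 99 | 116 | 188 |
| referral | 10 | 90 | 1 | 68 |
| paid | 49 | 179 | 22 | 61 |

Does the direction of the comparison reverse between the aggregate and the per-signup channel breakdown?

Organic: the monthly plan 68/99 = 68.7%, the Basic plan 116/188 = 61.7% → the monthly plan
Referral: the monthly plan 10/90 = 11.1%, the Basic plan 1/68 = 1.5% → the monthly plan
Paid: the monthly plan 49/179 = 27.4%, the Basic plan 22/61 = 36.1% → the Basic plan
Overall: the monthly plan 127/368 = 34.5%, the Basic plan 139/317 = 43.8% → the Basic plan
Neither sweeps: the monthly plan wins 2 of 3 groups, the Basic plan wins 1. The Basic plan wins overall but not every group — no Simpson reversal.

No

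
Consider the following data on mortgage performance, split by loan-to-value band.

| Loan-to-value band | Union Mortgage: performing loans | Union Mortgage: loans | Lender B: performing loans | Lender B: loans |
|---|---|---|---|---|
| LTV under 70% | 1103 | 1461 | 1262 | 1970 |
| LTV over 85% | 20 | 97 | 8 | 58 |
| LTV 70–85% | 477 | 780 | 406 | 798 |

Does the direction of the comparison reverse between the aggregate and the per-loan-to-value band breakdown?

LTV under 70%: Union Mortgage 1103/1461 = 75.5%, Lender B 1262/1970 = 64.1% → Union Mortgage
LTV over 85%: Union Mortgage 20/97 = 20.6%, Lender B 8/58 = 13.8% → Union Mortgage
LTV 70–85%: Union Mortgage 477/780 = 61.2%, Lender B 406/798 = 50.9% → Union Mortgage
Overall: Union Mortgage 1600/2338 = 68.4%, Lender B 1676/2826 = 59.3% → Union Mortgage
Union Mortgage wins overall and in every loan-to-value group — no reversal.

No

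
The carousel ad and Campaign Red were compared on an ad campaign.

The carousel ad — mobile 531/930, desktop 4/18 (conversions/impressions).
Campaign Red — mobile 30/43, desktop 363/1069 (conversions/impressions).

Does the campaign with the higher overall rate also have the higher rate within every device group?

Mobile: the carousel ad 531/930 = 57.1%, Campaign Red 30/43 = 69.8% → Campaign Red
Desktop: the carousel ad 4/18 = 22.2%, Campaign Red 363/1069 = 34.0% → Campaign Red
Overall: the carousel ad 535/948 = 56.4%, Campaign Red 393/1112 = 35.3% → the carousel ad
Campaign Red wins each device group but the carousel ad wins overall — the comparison reverses. Campaign Red's impressions skew toward desktop, which has a lower base rate.

No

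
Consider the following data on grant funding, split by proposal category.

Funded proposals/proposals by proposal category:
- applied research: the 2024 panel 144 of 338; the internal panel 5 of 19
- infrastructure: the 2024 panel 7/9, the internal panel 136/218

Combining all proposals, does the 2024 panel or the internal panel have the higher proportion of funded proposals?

the internal panel

Applied research: the 2024 panel 144/338 = 42.6%, the internal panel 5/19 = 26.3% → the 2024 panel
Infrastructure: the 2024 panel 7/9 = 77.8%, the internal panel 136/218 = 62.4% → the 2024 panel
Overall: the 2024 panel 151/347 = 43.5%, the internal panel 141/237 = 59.5% → the internal panel
(The 2024 panel wins every proposal group but the internal panel wins overall — the 2024 panel's proposals skew toward the low-rate applied research group.)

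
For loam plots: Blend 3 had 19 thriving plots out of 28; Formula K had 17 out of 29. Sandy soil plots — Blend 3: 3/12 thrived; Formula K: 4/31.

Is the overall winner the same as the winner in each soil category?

Loam: Blend 3 19/28 = 67.9%, Formula K 17/29 = 58.6% → Blend 3
Sandy soil: Blend 3 3/12 = 25.0%, Formula K 4/31 = 12.9% → Blend 3
Overall: Blend 3 22/40 = 55.0%, Formula K 21/60 = 35.0% → Blend 3
Blend 3 wins overall and in every soil group — no reversal.

Yes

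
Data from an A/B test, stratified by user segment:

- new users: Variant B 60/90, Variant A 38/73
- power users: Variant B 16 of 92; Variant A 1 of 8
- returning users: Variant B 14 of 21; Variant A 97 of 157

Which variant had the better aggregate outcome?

Variant A

New users: Variant B 60/90 = 66.7%, Variant A 38/73 = 52.1% → Variant B
Power users: Variant B 16/92 = 17.4%, Variant A 1/8 = 12.5% → Variant B
Returning users: Variant B 14/21 = 66.7%, Variant A 97/157 = 61.8% → Variant B
Overall: Variant B 90/203 = 44.3%, Variant A 136/238 = 57.1% → Variant A
(Variant B wins every user group but Variant A wins overall — Variant B's views skew toward the low-rate power users group.)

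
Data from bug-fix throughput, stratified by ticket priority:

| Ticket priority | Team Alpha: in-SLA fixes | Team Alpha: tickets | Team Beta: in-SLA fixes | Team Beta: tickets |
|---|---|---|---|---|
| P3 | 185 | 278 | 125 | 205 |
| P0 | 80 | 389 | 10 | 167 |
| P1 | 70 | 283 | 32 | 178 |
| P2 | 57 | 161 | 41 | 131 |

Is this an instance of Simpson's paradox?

P3: Team Alpha 185/278 = 66.5%, Team Beta 125/205 = 61.0% → Team Alpha
P0: Team Alpha 80/389 = 20.6%, Team Beta 10/167 = 6.0% → Team Alpha
P1: Team Alpha 70/283 = 24.7%, Team Beta 32/178 = 18.0% → Team Alpha
P2: Team Alpha 57/161 = 35.4%, Team Beta 41/131 = 31.3% → Team Alpha
Overall: Team Alpha 392/1111 = 35.3%, Team Beta 208/681 = 30.5% → Team Alpha
Team Alpha wins overall and in every ticket group — no reversal.

No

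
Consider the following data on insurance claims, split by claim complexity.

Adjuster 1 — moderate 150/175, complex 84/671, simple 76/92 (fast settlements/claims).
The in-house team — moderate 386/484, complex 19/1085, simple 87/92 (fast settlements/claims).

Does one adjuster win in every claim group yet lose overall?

No

Moderate: Adjuster 1 150/175 = 85.7%, the in-house team 386/484 = 79.8% → Adjuster 1
Complex: Adjuster 1 84/671 = 12.5%, the in-house team 19/1085 = 1.8% → Adjuster 1
Simple: Adjuster 1 76/92 = 82.6%, the in-house team 87/92 = 94.6% → the in-house team
Overall: Adjuster 1 310/938 = 33.0%, the in-house team 492/1661 = 29.6% → Adjuster 1
Neither sweeps: Adjuster 1 wins 2 of 3 groups, the in-house team wins 1. Adjuster 1 wins overall but not every group — no Simpson reversal.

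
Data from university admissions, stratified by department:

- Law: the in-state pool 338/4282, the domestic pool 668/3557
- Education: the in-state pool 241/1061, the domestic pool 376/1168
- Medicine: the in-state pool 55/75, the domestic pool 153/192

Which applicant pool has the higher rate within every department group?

the domestic pool

Law: the in-state pool 338/4282 = 7.9%, the domestic pool 668/3557 = 18.8% → the domestic pool
Education: the in-state pool 241/1061 = 22.7%, the domestic pool 376/1168 = 32.2% → the domestic pool
Medicine: the in-state pool 55/75 = 73.3%, the domestic pool 153/192 = 79.7% → the domestic pool
The domestic pool has the higher rate in all 3 groups.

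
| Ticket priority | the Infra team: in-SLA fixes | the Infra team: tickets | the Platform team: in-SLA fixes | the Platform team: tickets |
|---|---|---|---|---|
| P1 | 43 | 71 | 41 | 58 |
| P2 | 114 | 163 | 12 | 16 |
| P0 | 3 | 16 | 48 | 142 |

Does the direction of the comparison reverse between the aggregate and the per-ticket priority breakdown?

P1: the Infra team 43/71 = 60.6%, the Platform team 41/58 = 70.7% → the Platform team
P2: the Infra team 114/163 = 69.9%, the Platform team 12/16 = 75.0% → the Platform team
P0: the Infra team 3/16 = 18.8%, the Platform team 48/142 = 33.8% → the Platform team
Overall: the Infra team 160/250 = 64.0%, the Platform team 101/216 = 46.8% → the Infra team
The Platform team wins each ticket group but the Infra team wins overall — the comparison reverses. The Platform team's tickets skew toward P0, which has a lower base rate.

Yes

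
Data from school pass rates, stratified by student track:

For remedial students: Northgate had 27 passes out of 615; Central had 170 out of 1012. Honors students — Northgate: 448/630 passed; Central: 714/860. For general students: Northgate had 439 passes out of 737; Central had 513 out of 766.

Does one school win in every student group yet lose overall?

No

Remedial: Northgate 27/615 = 4.4%, Central 170/1012 = 16.8% → Central
Honors: Northgate 448/630 = 71.1%, Central 714/860 = 83.0% → Central
General: Northgate 439/737 = 59.6%, Central 513/766 = 67.0% → Central
Overall: Northgate 914/1982 = 46.1%, Central 1397/2638 = 53.0% → Central
Central wins overall and in every student group — no reversal.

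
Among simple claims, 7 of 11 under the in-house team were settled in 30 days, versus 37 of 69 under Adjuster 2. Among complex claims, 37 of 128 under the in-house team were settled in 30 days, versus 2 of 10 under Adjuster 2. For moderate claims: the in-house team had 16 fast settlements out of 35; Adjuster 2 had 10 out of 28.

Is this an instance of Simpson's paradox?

Yes

Simple: the in-house team 7/11 = 63.6%, Adjuster 2 37/69 = 53.6% → the in-house team
Complex: the in-house team 37/128 = 28.9%, Adjuster 2 2/10 = 20.0% → the in-house team
Moderate: the in-house team 16/35 = 45.7%, Adjuster 2 10/28 = 35.7% → the in-house team
Overall: the in-house team 60/174 = 34.5%, Adjuster 2 49/107 = 45.8% → Adjuster 2
The in-house team wins each claim group but Adjuster 2 wins overall — the comparison reverses. The in-house team's claims skew toward complex, which has a lower base rate.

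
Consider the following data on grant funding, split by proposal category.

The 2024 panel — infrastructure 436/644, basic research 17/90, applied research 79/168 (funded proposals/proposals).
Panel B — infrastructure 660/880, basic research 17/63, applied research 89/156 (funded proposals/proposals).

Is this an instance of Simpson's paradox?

No

Infrastructure: the 2024 panel 436/644 = 67.7%, Panel B 660/880 = 75.0% → Panel B
Basic research: the 2024 panel 17/90 = 18.9%, Panel B 17/63 = 27.0% → Panel B
Applied research: the 2024 panel 79/168 = 47.0%, Panel B 89/156 = 57.1% → Panel B
Overall: the 2024 panel 532/902 = 59.0%, Panel B 766/1099 = 69.7% → Panel B
Panel B wins overall and in every proposal group — no reversal.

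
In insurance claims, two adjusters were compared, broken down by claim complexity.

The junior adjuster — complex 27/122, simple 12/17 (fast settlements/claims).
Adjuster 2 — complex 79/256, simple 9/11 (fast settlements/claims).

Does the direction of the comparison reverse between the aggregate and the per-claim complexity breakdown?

No

Complex: the junior adjuster 27/122 = 22.1%, Adjuster 2 79/256 = 30.9% → Adjuster 2
Simple: the junior adjuster 12/17 = 70.6%, Adjuster 2 9/11 = 81.8% → Adjuster 2
Overall: the junior adjuster 39/139 = 28.1%, Adjuster 2 88/267 = 33.0% → Adjuster 2
Adjuster 2 wins overall and in every claim group — no reversal.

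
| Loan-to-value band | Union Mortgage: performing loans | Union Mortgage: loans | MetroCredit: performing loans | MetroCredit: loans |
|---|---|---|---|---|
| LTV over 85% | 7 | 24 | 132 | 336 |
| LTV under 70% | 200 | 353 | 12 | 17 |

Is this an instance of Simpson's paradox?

Yes

LTV over 85%: Union Mortgage 7/24 = 29.2%, MetroCredit 132/336 = 39.3% → MetroCredit
LTV under 70%: Union Mortgage 200/353 = 56.7%, MetroCredit 12/17 = 70.6% → MetroCredit
Overall: Union Mortgage 207/377 = 54.9%, MetroCredit 144/353 = 40.8% → Union Mortgage
MetroCredit wins each loan-to-value group but Union Mortgage wins overall — the comparison reverses. MetroCredit's loans skew toward LTV over 85%, which has a lower base rate.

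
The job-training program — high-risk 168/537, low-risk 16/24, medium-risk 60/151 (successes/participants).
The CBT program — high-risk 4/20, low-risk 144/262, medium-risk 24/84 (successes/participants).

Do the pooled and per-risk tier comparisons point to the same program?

No

High-risk: the job-training program 168/537 = 31.3%, the CBT program 4/20 = 20.0% → the job-training program
Low-risk: the job-training program 16/24 = 66.7%, the CBT program 144/262 = 55.0% → the job-training program
Medium-risk: the job-training program 60/151 = 39.7%, the CBT program 24/84 = 28.6% → the job-training program
Overall: the job-training program 244/712 = 34.3%, the CBT program 172/366 = 47.0% → the CBT program
The job-training program wins each risk group but the CBT program wins overall — the comparison reverses. The job-training program's participants skew toward high-risk, which has a lower base rate.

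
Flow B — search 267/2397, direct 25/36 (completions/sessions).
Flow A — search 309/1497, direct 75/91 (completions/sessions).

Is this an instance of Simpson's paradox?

No

Search: Flow B 267/2397 = 11.1%, Flow A 309/1497 = 20.6% → Flow A
Direct: Flow B 25/36 = 69.4%, Flow A 75/91 = 82.4% → Flow A
Overall: Flow B 292/2433 = 12.0%, Flow A 384/1588 = 24.2% → Flow A
Flow A wins overall and in every traffic group — no reversal.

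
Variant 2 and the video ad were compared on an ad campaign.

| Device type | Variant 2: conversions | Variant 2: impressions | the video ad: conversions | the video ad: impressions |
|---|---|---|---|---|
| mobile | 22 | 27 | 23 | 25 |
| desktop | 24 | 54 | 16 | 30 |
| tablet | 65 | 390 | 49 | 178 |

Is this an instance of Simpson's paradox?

No

Mobile: Variant 2 22/27 = 81.5%, the video ad 23/25 = 92.0% → the video ad
Desktop: Variant 2 24/54 = 44.4%, the video ad 16/30 = 53.3% → the video ad
Tablet: Variant 2 65/390 = 16.7%, the video ad 49/178 = 27.5% → the video ad
Overall: Variant 2 111/471 = 23.6%, the video ad 88/233 = 37.8% → the video ad
The video ad wins overall and in every device group — no reversal.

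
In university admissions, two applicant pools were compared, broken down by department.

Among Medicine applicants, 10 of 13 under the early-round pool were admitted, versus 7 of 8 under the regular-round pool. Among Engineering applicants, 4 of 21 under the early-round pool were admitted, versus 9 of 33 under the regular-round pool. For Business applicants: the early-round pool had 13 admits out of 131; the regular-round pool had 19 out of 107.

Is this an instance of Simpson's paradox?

Medicine: the early-round pool 10/13 = 76.9%, the regular-round pool 7/8 = 87.5% → the regular-round pool
Engineering: the early-round pool 4/21 = 19.0%, the regular-round pool 9/33 = 27.3% → the regular-round pool
Business: the early-round pool 13/131 = 9.9%, the regular-round pool 19/107 = 17.8% → the regular-round pool
Overall: the early-round pool 27/165 = 16.4%, the regular-round pool 35/148 = 23.6% → the regular-round pool
The regular-round pool wins overall and in every department group — no reversal.

No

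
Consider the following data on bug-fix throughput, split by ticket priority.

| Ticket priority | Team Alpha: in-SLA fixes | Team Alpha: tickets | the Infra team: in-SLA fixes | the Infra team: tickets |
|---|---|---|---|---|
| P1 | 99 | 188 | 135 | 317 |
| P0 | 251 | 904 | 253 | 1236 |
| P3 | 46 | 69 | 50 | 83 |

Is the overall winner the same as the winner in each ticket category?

Yes

P1: Team Alpha 99/188 = 52.7%, the Infra team 135/317 = 42.6% → Team Alpha
P0: Team Alpha 251/904 = 27.8%, the Infra team 253/1236 = 20.5% → Team Alpha
P3: Team Alpha 46/69 = 66.7%, the Infra team 50/83 = 60.2% → Team Alpha
Overall: Team Alpha 396/1161 = 34.1%, the Infra team 438/1636 = 26.8% → Team Alpha
Team Alpha wins overall and in every ticket group — no reversal.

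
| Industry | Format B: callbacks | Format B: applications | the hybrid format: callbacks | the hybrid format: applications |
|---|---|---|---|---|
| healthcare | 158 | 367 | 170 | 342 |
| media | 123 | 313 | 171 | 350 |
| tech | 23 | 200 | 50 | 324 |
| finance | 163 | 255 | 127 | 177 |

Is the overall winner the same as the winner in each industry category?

Healthcare: Format B 158/367 = 43.1%, the hybrid format 170/342 = 49.7% → the hybrid format
Media: Format B 123/313 = 39.3%, the hybrid format 171/350 = 48.9% → the hybrid format
Tech: Format B 23/200 = 11.5%, the hybrid format 50/324 = 15.4% → the hybrid format
Finance: Format B 163/255 = 63.9%, the hybrid format 127/177 = 71.8% → the hybrid format
Overall: Format B 467/1135 = 41.1%, the hybrid format 518/1193 = 43.4% → the hybrid format
The hybrid format wins overall and in every industry group — no reversal.

Yes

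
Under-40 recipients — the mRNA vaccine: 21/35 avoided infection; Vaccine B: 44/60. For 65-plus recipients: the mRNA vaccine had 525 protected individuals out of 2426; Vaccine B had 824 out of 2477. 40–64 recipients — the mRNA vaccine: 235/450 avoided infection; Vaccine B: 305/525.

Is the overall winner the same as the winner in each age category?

Yes

Under-40: the mRNA vaccine 21/35 = 60.0%, Vaccine B 44/60 = 73.3% → Vaccine B
65-plus: the mRNA vaccine 525/2426 = 21.6%, Vaccine B 824/2477 = 33.3% → Vaccine B
40–64: the mRNA vaccine 235/450 = 52.2%, Vaccine B 305/525 = 58.1% → Vaccine B
Overall: the mRNA vaccine 781/2911 = 26.8%, Vaccine B 1173/3062 = 38.3% → Vaccine B
Vaccine B wins overall and in every age group — no reversal.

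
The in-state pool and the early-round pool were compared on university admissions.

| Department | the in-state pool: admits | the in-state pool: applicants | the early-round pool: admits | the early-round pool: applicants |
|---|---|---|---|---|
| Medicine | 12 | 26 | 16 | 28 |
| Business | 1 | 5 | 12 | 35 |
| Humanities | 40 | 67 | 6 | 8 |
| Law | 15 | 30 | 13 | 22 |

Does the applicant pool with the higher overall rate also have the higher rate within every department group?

No

Medicine: the in-state pool 12/26 = 46.2%, the early-round pool 16/28 = 57.1% → the early-round pool
Business: the in-state pool 1/5 = 20.0%, the early-round pool 12/35 = 34.3% → the early-round pool
Humanities: the in-state pool 40/67 = 59.7%, the early-round pool 6/8 = 75.0% → the early-round pool
Law: the in-state pool 15/30 = 50.0%, the early-round pool 13/22 = 59.1% → the early-round pool
Overall: the in-state pool 68/128 = 53.1%, the early-round pool 47/93 = 50.5% → the in-state pool
The early-round pool wins each department group but the in-state pool wins overall — the comparison reverses. The early-round pool's applicants skew toward Business, which has a lower base rate.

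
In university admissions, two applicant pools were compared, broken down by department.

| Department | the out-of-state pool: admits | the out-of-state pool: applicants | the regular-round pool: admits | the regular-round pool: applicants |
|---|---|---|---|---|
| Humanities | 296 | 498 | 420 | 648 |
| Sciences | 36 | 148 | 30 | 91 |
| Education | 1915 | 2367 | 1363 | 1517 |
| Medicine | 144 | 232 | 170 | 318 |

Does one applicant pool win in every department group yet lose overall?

Humanities: the out-of-state pool 296/498 = 59.4%, the regular-round pool 420/648 = 64.8% → the regular-round pool
Sciences: the out-of-state pool 36/148 = 24.3%, the regular-round pool 30/91 = 33.0% → the regular-round pool
Education: the out-of-state pool 1915/2367 = 80.9%, the regular-round pool 1363/1517 = 89.8% → the regular-round pool
Medicine: the out-of-state pool 144/232 = 62.1%, the regular-round pool 170/318 = 53.5% → the out-of-state pool
Overall: the out-of-state pool 2391/3245 = 73.7%, the regular-round pool 1983/2574 = 77.0% → the regular-round pool
Neither sweeps: the out-of-state pool wins 1 of 4 groups, the regular-round pool wins 3. The regular-round pool wins overall but not every group — no Simpson reversal.

No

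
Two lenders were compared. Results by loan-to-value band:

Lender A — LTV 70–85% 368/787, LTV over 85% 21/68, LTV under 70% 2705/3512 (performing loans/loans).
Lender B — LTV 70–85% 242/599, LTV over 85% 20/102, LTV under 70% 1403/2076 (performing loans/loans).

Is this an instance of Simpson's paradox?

LTV 70–85%: Lender A 368/787 = 46.8%, Lender B 242/599 = 40.4% → Lender A
LTV over 85%: Lender A 21/68 = 30.9%, Lender B 20/102 = 19.6% → Lender A
LTV under 70%: Lender A 2705/3512 = 77.0%, Lender B 1403/2076 = 67.6% → Lender A
Overall: Lender A 3094/4367 = 70.8%, Lender B 1665/2777 = 60.0% → Lender A
Lender A wins overall and in every loan-to-value group — no reversal.

No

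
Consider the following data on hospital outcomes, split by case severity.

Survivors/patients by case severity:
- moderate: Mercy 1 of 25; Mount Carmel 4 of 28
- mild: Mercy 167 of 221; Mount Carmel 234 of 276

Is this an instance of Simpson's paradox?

Moderate: Mercy 1/25 = 4.0%, Mount Carmel 4/28 = 14.3% → Mount Carmel
Mild: Mercy 167/221 = 75.6%, Mount Carmel 234/276 = 84.8% → Mount Carmel
Overall: Mercy 168/246 = 68.3%, Mount Carmel 238/304 = 78.3% → Mount Carmel
Mount Carmel wins overall and in every case group — no reversal.

No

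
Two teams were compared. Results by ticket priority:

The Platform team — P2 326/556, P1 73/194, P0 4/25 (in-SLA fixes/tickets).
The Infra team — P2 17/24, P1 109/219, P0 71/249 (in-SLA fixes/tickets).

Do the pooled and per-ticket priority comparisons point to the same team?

No

P2: the Platform team 326/556 = 58.6%, the Infra team 17/24 = 70.8% → the Infra team
P1: the Platform team 73/194 = 37.6%, the Infra team 109/219 = 49.8% → the Infra team
P0: the Platform team 4/25 = 16.0%, the Infra team 71/249 = 28.5% → the Infra team
Overall: the Platform team 403/775 = 52.0%, the Infra team 197/492 = 40.0% → the Platform team
The Infra team wins each ticket group but the Platform team wins overall — the comparison reverses. The Infra team's tickets skew toward P0, which has a lower base rate.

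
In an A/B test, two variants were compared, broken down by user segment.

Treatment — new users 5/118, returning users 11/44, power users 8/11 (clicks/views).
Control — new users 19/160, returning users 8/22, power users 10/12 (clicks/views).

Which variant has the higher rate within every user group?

New users: Treatment 5/118 = 4.2%, Control 19/160 = 11.9% → Control
Returning users: Treatment 11/44 = 25.0%, Control 8/22 = 36.4% → Control
Power users: Treatment 8/11 = 72.7%, Control 10/12 = 83.3% → Control
Control has the higher rate in all 3 groups.

Control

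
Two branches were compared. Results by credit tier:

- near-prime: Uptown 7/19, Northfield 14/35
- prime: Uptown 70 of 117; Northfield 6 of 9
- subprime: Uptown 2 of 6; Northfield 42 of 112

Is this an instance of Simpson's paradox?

Near-prime: Uptown 7/19 = 36.8%, Northfield 14/35 = 40.0% → Northfield
Prime: Uptown 70/117 = 59.8%, Northfield 6/9 = 66.7% → Northfield
Subprime: Uptown 2/6 = 33.3%, Northfield 42/112 = 37.5% → Northfield
Overall: Uptown 79/142 = 55.6%, Northfield 62/156 = 39.7% → Uptown
Northfield wins each credit group but Uptown wins overall — the comparison reverses. Northfield's applications skew toward subprime, which has a lower base rate.

Yes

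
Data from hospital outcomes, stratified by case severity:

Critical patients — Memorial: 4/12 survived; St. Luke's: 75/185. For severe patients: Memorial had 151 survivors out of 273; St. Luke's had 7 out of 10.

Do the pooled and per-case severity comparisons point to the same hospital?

Critical: Memorial 4/12 = 33.3%, St. Luke's 75/185 = 40.5% → St. Luke's
Severe: Memorial 151/273 = 55.3%, St. Luke's 7/10 = 70.0% → St. Luke's
Overall: Memorial 155/285 = 54.4%, St. Luke's 82/195 = 42.1% → Memorial
St. Luke's wins each case group but Memorial wins overall — the comparison reverses. St. Luke's's patients skew toward critical, which has a lower base rate.

No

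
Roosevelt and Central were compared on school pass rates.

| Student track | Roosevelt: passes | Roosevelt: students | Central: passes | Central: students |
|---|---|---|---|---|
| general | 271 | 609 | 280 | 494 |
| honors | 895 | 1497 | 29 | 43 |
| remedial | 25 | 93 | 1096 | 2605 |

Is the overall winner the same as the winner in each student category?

General: Roosevelt 271/609 = 44.5%, Central 280/494 = 56.7% → Central
Honors: Roosevelt 895/1497 = 59.8%, Central 29/43 = 67.4% → Central
Remedial: Roosevelt 25/93 = 26.9%, Central 1096/2605 = 42.1% → Central
Overall: Roosevelt 1191/2199 = 54.2%, Central 1405/3142 = 44.7% → Roosevelt
Central wins each student group but Roosevelt wins overall — the comparison reverses. Central's students skew toward remedial, which has a lower base rate.

No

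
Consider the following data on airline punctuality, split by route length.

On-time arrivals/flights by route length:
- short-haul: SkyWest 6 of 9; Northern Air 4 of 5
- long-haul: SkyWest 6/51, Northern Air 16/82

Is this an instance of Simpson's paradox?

No

Short-haul: SkyWest 6/9 = 66.7%, Northern Air 4/5 = 80.0% → Northern Air
Long-haul: SkyWest 6/51 = 11.8%, Northern Air 16/82 = 19.5% → Northern Air
Overall: SkyWest 12/60 = 20.0%, Northern Air 20/87 = 23.0% → Northern Air
Northern Air wins overall and in every route group — no reversal.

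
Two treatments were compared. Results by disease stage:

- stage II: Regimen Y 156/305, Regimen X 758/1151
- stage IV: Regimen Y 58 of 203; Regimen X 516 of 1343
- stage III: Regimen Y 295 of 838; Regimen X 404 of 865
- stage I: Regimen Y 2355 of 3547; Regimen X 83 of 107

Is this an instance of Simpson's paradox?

Stage II: Regimen Y 156/305 = 51.1%, Regimen X 758/1151 = 65.9% → Regimen X
Stage IV: Regimen Y 58/203 = 28.6%, Regimen X 516/1343 = 38.4% → Regimen X
Stage III: Regimen Y 295/838 = 35.2%, Regimen X 404/865 = 46.7% → Regimen X
Stage I: Regimen Y 2355/3547 = 66.4%, Regimen X 83/107 = 77.6% → Regimen X
Overall: Regimen Y 2864/4893 = 58.5%, Regimen X 1761/3466 = 50.8% → Regimen Y
Regimen X wins each disease group but Regimen Y wins overall — the comparison reverses. Regimen X's patients skew toward stage IV, which has a lower base rate.

Yes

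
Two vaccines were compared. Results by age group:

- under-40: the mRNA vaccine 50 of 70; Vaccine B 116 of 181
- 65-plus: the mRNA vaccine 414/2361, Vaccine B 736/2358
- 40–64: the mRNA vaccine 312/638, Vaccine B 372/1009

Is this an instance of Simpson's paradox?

No

Under-40: the mRNA vaccine 50/70 = 71.4%, Vaccine B 116/181 = 64.1% → the mRNA vaccine
65-plus: the mRNA vaccine 414/2361 = 17.5%, Vaccine B 736/2358 = 31.2% → Vaccine B
40–64: the mRNA vaccine 312/638 = 48.9%, Vaccine B 372/1009 = 36.9% → the mRNA vaccine
Overall: the mRNA vaccine 776/3069 = 25.3%, Vaccine B 1224/3548 = 34.5% → Vaccine B
Neither sweeps: the mRNA vaccine wins 2 of 3 groups, Vaccine B wins 1. Vaccine B wins overall but not every group — no Simpson reversal.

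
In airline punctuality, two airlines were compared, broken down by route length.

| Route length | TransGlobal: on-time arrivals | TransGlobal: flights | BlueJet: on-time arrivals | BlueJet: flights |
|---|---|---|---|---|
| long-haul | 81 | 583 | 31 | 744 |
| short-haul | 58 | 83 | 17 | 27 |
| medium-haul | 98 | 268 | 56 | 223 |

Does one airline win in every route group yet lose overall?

No

Long-haul: TransGlobal 81/583 = 13.9%, BlueJet 31/744 = 4.2% → TransGlobal
Short-haul: TransGlobal 58/83 = 69.9%, BlueJet 17/27 = 63.0% → TransGlobal
Medium-haul: TransGlobal 98/268 = 36.6%, BlueJet 56/223 = 25.1% → TransGlobal
Overall: TransGlobal 237/934 = 25.4%, BlueJet 104/994 = 10.5% → TransGlobal
TransGlobal wins overall and in every route group — no reversal.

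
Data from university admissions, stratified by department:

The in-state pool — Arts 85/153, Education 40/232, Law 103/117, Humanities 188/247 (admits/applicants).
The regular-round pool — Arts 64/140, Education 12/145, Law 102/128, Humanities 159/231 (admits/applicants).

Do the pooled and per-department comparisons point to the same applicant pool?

Yes

Arts: the in-state pool 85/153 = 55.6%, the regular-round pool 64/140 = 45.7% → the in-state pool
Education: the in-state pool 40/232 = 17.2%, the regular-round pool 12/145 = 8.3% → the in-state pool
Law: the in-state pool 103/117 = 88.0%, the regular-round pool 102/128 = 79.7% → the in-state pool
Humanities: the in-state pool 188/247 = 76.1%, the regular-round pool 159/231 = 68.8% → the in-state pool
Overall: the in-state pool 416/749 = 55.5%, the regular-round pool 337/644 = 52.3% → the in-state pool
The in-state pool wins overall and in every department group — no reversal.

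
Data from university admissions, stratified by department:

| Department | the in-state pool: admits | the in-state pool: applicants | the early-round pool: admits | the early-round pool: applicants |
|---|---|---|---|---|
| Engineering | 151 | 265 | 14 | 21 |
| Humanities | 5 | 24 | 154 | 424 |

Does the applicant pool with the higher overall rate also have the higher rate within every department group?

No

Engineering: the in-state pool 151/265 = 57.0%, the early-round pool 14/21 = 66.7% → the early-round pool
Humanities: the in-state pool 5/24 = 20.8%, the early-round pool 154/424 = 36.3% → the early-round pool
Overall: the in-state pool 156/289 = 54.0%, the early-round pool 168/445 = 37.8% → the in-state pool
The early-round pool wins each department group but the in-state pool wins overall — the comparison reverses. The early-round pool's applicants skew toward Humanities, which has a lower base rate.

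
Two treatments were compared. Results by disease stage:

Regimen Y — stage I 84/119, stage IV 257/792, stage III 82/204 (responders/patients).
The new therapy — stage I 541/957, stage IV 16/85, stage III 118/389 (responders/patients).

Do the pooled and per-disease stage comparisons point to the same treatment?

No

Stage I: Regimen Y 84/119 = 70.6%, the new therapy 541/957 = 56.5% → Regimen Y
Stage IV: Regimen Y 257/792 = 32.4%, the new therapy 16/85 = 18.8% → Regimen Y
Stage III: Regimen Y 82/204 = 40.2%, the new therapy 118/389 = 30.3% → Regimen Y
Overall: Regimen Y 423/1115 = 37.9%, the new therapy 675/1431 = 47.2% → the new therapy
Regimen Y wins each disease group but the new therapy wins overall — the comparison reverses. Regimen Y's patients skew toward stage IV, which has a lower base rate.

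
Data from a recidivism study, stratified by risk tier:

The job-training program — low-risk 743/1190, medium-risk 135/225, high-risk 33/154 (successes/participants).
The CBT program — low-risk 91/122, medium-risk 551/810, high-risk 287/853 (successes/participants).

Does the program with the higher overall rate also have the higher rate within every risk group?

No

Low-risk: the job-training program 743/1190 = 62.4%, the CBT program 91/122 = 74.6% → the CBT program
Medium-risk: the job-training program 135/225 = 60.0%, the CBT program 551/810 = 68.0% → the CBT program
High-risk: the job-training program 33/154 = 21.4%, the CBT program 287/853 = 33.6% → the CBT program
Overall: the job-training program 911/1569 = 58.1%, the CBT program 929/1785 = 52.0% → the job-training program
The CBT program wins each risk group but the job-training program wins overall — the comparison reverses. The CBT program's participants skew toward high-risk, which has a lower base rate.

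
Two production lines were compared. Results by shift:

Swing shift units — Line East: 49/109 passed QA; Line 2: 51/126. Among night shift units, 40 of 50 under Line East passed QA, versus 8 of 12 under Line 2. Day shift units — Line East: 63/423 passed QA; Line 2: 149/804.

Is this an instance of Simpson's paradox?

No

Swing shift: Line East 49/109 = 45.0%, Line 2 51/126 = 40.5% → Line East
Night shift: Line East 40/50 = 80.0%, Line 2 8/12 = 66.7% → Line East
Day shift: Line East 63/423 = 14.9%, Line 2 149/804 = 18.5% → Line 2
Overall: Line East 152/582 = 26.1%, Line 2 208/942 = 22.1% → Line East
Neither sweeps: Line East wins 2 of 3 groups, Line 2 wins 1. Line East wins overall but not every group — no Simpson reversal.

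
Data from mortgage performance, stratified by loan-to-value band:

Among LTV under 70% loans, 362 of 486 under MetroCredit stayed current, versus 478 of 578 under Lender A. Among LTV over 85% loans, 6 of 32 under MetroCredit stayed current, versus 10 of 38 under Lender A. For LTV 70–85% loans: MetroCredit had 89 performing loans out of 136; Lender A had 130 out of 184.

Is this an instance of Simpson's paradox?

No

LTV under 70%: MetroCredit 362/486 = 74.5%, Lender A 478/578 = 82.7% → Lender A
LTV over 85%: MetroCredit 6/32 = 18.8%, Lender A 10/38 = 26.3% → Lender A
LTV 70–85%: MetroCredit 89/136 = 65.4%, Lender A 130/184 = 70.7% → Lender A
Overall: MetroCredit 457/654 = 69.9%, Lender A 618/800 = 77.2% → Lender A
Lender A wins overall and in every loan-to-value group — no reversal.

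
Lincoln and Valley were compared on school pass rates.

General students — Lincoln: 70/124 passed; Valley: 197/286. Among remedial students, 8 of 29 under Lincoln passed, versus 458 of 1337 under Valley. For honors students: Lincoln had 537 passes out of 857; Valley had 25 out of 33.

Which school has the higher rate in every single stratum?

Valley

General: Lincoln 70/124 = 56.5%, Valley 197/286 = 68.9% → Valley
Remedial: Lincoln 8/29 = 27.6%, Valley 458/1337 = 34.3% → Valley
Honors: Lincoln 537/857 = 62.7%, Valley 25/33 = 75.8% → Valley
Valley has the higher rate in all 3 groups.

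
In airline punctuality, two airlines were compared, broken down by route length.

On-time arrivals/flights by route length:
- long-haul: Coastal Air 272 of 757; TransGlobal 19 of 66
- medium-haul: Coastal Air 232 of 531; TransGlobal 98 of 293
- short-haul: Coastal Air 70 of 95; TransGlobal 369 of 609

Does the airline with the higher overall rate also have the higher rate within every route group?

No

Long-haul: Coastal Air 272/757 = 35.9%, TransGlobal 19/66 = 28.8% → Coastal Air
Medium-haul: Coastal Air 232/531 = 43.7%, TransGlobal 98/293 = 33.4% → Coastal Air
Short-haul: Coastal Air 70/95 = 73.7%, TransGlobal 369/609 = 60.6% → Coastal Air
Overall: Coastal Air 574/1383 = 41.5%, TransGlobal 486/968 = 50.2% → TransGlobal
Coastal Air wins each route group but TransGlobal wins overall — the comparison reverses. Coastal Air's flights skew toward long-haul, which has a lower base rate.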